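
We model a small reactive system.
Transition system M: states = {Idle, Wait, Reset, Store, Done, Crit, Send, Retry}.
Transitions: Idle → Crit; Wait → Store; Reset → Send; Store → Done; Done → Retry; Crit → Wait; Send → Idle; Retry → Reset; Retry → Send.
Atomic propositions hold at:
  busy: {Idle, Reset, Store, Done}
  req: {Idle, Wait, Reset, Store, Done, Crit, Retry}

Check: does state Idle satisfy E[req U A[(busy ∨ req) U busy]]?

Sat(busy ∨ req) = {Idle, Wait, Reset, Store, Done, Crit, Retry}
A[(busy ∨ req) U busy]: least fixpoint, start Z0 = Sat(busy) = {Idle, Reset, Store, Done}, add states in Sat(busy ∨ req) with every successor in Z. Z1 = {Idle, Wait, Reset, Store, Done}; Z2 = {Idle, Wait, Reset, Store, Done, Crit}; fixed.
Sat(A[(busy ∨ req) U busy]) = {Idle, Wait, Reset, Store, Done, Crit}
E[req U A[(busy ∨ req) U busy]]: least fixpoint, start Z0 = Sat(A[(busy ∨ req) U busy]) = {Idle, Wait, Reset, Store, Done, Crit}, add states in Sat(req) with some successor in Z. Z1 = {Idle, Wait, Reset, Store, Done, Crit, Retry}; fixed.
Sat(E[req U A[(busy ∨ req) U busy]]) = {Idle, Wait, Reset, Store, Done, Crit, Retry}
Idle ∈ Sat(E[req U A[(busy ∨ req) U busy]]) = {Idle, Wait, Reset, Store, Done, Crit, Retry}, so the formula holds at Idle.

Yes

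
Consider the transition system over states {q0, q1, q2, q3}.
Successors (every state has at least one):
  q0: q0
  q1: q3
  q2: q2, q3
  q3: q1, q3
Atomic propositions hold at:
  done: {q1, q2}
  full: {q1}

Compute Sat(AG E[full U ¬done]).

Sat(¬done) = {q0, q3}
E[full U ¬done]: least fixpoint, start Z0 = Sat(¬done) = {q0, q3}, add states in Sat(full) with some successor in Z. Z1 = {q0, q1, q3}; fixed.
Sat(E[full U ¬done]) = {q0, q1, q3}
AG E[full U ¬done]: greatest fixpoint, start Z0 = {q0, q1, q3}, keep only states in Sat with every successor in Z. Already a fixed point.
Sat(AG E[full U ¬done]) = {q0, q1, q3}

{q0, q1, q3}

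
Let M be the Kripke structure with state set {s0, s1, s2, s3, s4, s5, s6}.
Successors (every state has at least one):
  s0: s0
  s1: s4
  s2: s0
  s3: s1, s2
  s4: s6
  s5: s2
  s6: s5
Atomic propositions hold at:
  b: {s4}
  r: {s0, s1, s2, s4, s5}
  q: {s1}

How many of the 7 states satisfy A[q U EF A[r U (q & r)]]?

Sat(q & r) = {s1}
A[r U (q & r)]: least fixpoint, start Z0 = Sat((q & r)) = {s1}, add states in Sat(r) with every successor in Z. Already a fixed point.
Sat(A[r U (q & r)]) = {s1}
EF A[r U (q & r)]: least fixpoint, start Z0 = {s1}, add states with some successor in Z. Z1 = {s1, s3}; fixed.
Sat(EF A[r U (q & r)]) = {s1, s3}
A[q U EF A[r U (q & r)]]: least fixpoint, start Z0 = Sat(EF A[r U (q & r)]) = {s1, s3}, add states in Sat(q) with every successor in Z. Already a fixed point.
Sat(A[q U EF A[r U (q & r)]]) = {s1, s3}
|Sat(A[q U EF A[r U (q & r)]])| = |{s1, s3}| = 2.

2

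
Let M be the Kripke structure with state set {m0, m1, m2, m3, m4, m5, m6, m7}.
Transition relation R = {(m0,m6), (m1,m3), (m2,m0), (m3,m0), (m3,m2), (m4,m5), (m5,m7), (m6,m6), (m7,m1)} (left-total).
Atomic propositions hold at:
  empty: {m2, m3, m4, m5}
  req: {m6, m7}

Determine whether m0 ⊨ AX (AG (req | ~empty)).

Yes

Sat(~empty) = {m0, m1, m6, m7}
Sat(req | ~empty) = {m0, m1, m6, m7}
AG (req | ~empty): greatest fixpoint, start Z0 = {m0, m1, m6, m7}, keep only states in Sat with every successor in Z. Z1 = {m0, m6, m7}; Z2 = {m0, m6}; fixed.
Sat(AG (req | ~empty)) = {m0, m6}
Sat(AX (AG (req | ~empty))) = {s : every successor in {m0, m6}} = {m0, m2, m6}
m0 ∈ Sat(AX (AG (req | ~empty))) = {m0, m2, m6}, so the formula holds at m0.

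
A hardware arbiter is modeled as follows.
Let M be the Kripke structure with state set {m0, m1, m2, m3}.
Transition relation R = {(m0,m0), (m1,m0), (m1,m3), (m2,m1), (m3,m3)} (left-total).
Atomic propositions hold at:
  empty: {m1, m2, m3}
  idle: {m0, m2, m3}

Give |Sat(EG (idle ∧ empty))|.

Sat(idle ∧ empty) = {m2, m3}
EG (idle ∧ empty): greatest fixpoint, start Z0 = {m2, m3}, keep only states in Sat with some successor in Z. Z1 = {m3}; fixed.
Sat(EG (idle ∧ empty)) = {m3}
|Sat(EG (idle ∧ empty))| = |{m3}| = 1.

1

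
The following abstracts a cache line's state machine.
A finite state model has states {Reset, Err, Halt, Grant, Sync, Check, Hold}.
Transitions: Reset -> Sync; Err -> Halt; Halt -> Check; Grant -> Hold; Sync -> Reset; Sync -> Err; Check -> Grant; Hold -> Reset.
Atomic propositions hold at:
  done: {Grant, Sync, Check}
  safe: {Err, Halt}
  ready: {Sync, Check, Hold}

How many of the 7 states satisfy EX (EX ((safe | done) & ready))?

Sat(safe | done) = {Err, Halt, Grant, Sync, Check}
Sat((safe | done) & ready) = {Sync, Check}
Sat(EX ((safe | done) & ready)) = {s : some successor in {Sync, Check}} = {Reset, Halt}
Sat(EX (EX ((safe | done) & ready))) = {s : some successor in {Reset, Halt}} = {Err, Sync, Hold}
|Sat(EX (EX ((safe | done) & ready)))| = |{Err, Sync, Hold}| = 3.

3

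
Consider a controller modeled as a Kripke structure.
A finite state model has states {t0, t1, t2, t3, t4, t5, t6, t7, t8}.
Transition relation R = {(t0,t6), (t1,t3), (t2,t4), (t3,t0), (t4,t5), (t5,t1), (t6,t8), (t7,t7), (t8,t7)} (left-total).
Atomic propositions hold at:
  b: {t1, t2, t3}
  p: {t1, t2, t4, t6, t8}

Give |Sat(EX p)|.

4

Sat(EX p) = {s : some successor in {t1, t2, t4, t6, t8}} = {t0, t2, t5, t6}
|Sat(EX p)| = |{t0, t2, t5, t6}| = 4.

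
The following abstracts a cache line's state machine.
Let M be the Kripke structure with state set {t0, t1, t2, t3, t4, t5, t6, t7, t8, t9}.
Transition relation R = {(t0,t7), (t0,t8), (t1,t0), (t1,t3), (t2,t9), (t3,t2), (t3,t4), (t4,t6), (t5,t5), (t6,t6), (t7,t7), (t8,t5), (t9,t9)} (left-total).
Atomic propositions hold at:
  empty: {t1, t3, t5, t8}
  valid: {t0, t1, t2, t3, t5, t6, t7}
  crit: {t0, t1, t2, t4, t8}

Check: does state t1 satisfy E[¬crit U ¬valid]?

Sat(¬crit) = {t3, t5, t6, t7, t9}
Sat(¬valid) = {t4, t8, t9}
E[¬crit U ¬valid]: least fixpoint, start Z0 = Sat(¬valid) = {t4, t8, t9}, add states in Sat(¬crit) with some successor in Z. Z1 = {t3, t4, t8, t9}; fixed.
Sat(E[¬crit U ¬valid]) = {t3, t4, t8, t9}
t1 ∉ Sat(E[¬crit U ¬valid]) = {t3, t4, t8, t9}, so the formula does not hold at t1.

No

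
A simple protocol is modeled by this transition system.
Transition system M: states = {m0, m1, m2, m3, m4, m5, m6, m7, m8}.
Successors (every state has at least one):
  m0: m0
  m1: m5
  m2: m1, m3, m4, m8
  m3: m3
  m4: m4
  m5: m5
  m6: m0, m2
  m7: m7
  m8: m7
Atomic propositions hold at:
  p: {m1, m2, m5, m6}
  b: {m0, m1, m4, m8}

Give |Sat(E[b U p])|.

E[b U p]: least fixpoint, start Z0 = Sat(p) = {m1, m2, m5, m6}, add states in Sat(b) with some successor in Z. Already a fixed point.
Sat(E[b U p]) = {m1, m2, m5, m6}
|Sat(E[b U p])| = |{m1, m2, m5, m6}| = 4.

4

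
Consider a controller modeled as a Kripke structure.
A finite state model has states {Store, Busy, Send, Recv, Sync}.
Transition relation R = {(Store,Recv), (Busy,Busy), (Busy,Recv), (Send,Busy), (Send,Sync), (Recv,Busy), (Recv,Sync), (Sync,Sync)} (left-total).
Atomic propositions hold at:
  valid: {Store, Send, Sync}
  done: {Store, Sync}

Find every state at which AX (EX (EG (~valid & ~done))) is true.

{Store, Busy}

Sat(~valid) = {Busy, Recv}
Sat(~done) = {Busy, Send, Recv}
Sat(~valid & ~done) = {Busy, Recv}
EG (~valid & ~done): greatest fixpoint, start Z0 = {Busy, Recv}, keep only states in Sat with some successor in Z. Already a fixed point.
Sat(EG (~valid & ~done)) = {Busy, Recv}
Sat(EX (EG (~valid & ~done))) = {s : some successor in {Busy, Recv}} = {Store, Busy, Send, Recv}
Sat(AX (EX (EG (~valid & ~done)))) = {s : every successor in {Store, Busy, Send, Recv}} = {Store, Busy}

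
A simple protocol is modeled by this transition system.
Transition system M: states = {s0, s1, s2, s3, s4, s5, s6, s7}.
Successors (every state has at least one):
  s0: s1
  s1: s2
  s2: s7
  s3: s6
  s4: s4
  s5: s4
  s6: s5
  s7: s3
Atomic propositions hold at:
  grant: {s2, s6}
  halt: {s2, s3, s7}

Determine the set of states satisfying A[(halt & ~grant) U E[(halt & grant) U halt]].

{s2, s3, s7}

Sat(~grant) = {s0, s1, s3, s4, s5, s7}
Sat(halt & ~grant) = {s3, s7}
Sat(halt & grant) = {s2}
E[(halt & grant) U halt]: least fixpoint, start Z0 = Sat(halt) = {s2, s3, s7}, add states in Sat(halt & grant) with some successor in Z. Already a fixed point.
Sat(E[(halt & grant) U halt]) = {s2, s3, s7}
A[(halt & ~grant) U E[(halt & grant) U halt]]: least fixpoint, start Z0 = Sat(E[(halt & grant) U halt]) = {s2, s3, s7}, add states in Sat(halt & ~grant) with every successor in Z. Already a fixed point.
Sat(A[(halt & ~grant) U E[(halt & grant) U halt]]) = {s2, s3, s7}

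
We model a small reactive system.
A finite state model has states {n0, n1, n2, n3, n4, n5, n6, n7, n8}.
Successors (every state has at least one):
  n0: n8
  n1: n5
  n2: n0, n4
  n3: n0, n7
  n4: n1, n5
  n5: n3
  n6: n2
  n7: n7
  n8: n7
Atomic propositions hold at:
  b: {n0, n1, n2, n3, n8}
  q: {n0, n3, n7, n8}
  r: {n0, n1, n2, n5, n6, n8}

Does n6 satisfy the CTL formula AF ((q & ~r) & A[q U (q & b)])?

Sat(~r) = {n3, n4, n7}
Sat(q & ~r) = {n3, n7}
Sat(q & b) = {n0, n3, n8}
A[q U (q & b)]: least fixpoint, start Z0 = Sat((q & b)) = {n0, n3, n8}, add states in Sat(q) with every successor in Z. Already a fixed point.
Sat(A[q U (q & b)]) = {n0, n3, n8}
Sat((q & ~r) & A[q U (q & b)]) = {n3}
AF ((q & ~r) & A[q U (q & b)]): least fixpoint, start Z0 = {n3}, add states with every successor in Z. Z1 = {n3, n5}; Z2 = {n1, n3, n5}; Z3 = {n1, n3, n4, n5}; fixed.
Sat(AF ((q & ~r) & A[q U (q & b)])) = {n1, n3, n4, n5}
n6 ∉ Sat(AF ((q & ~r) & A[q U (q & b)])) = {n1, n3, n4, n5}, so the formula does not hold at n6.

No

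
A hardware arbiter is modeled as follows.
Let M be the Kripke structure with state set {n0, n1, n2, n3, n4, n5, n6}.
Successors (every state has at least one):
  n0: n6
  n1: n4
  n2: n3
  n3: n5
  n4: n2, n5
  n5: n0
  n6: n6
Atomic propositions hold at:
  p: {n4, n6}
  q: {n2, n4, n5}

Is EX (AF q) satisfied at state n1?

AF q: least fixpoint, start Z0 = {n2, n4, n5}, add states with every successor in Z. Z1 = {n1, n2, n3, n4, n5}; fixed.
Sat(AF q) = {n1, n2, n3, n4, n5}
Sat(EX (AF q)) = {s : some successor in {n1, n2, n3, n4, n5}} = {n1, n2, n3, n4}
n1 ∈ Sat(EX (AF q)) = {n1, n2, n3, n4}, so the formula holds at n1.

Yes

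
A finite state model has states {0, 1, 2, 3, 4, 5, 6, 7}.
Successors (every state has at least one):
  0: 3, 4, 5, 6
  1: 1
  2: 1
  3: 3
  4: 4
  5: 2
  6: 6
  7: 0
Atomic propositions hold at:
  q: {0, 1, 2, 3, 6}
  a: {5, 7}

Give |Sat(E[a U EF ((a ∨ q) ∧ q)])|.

Sat(a ∨ q) = {0, 1, 2, 3, 5, 6, 7}
Sat((a ∨ q) ∧ q) = {0, 1, 2, 3, 6}
EF ((a ∨ q) ∧ q): least fixpoint, start Z0 = {0, 1, 2, 3, 6}, add states with some successor in Z. Z1 = {0, 1, 2, 3, 5, 6, 7}; fixed.
Sat(EF ((a ∨ q) ∧ q)) = {0, 1, 2, 3, 5, 6, 7}
E[a U EF ((a ∨ q) ∧ q)]: least fixpoint, start Z0 = Sat(EF ((a ∨ q) ∧ q)) = {0, 1, 2, 3, 5, 6, 7}, add states in Sat(a) with some successor in Z. Already a fixed point.
Sat(E[a U EF ((a ∨ q) ∧ q)]) = {0, 1, 2, 3, 5, 6, 7}
|Sat(E[a U EF ((a ∨ q) ∧ q)])| = |{0, 1, 2, 3, 5, 6, 7}| = 7.

7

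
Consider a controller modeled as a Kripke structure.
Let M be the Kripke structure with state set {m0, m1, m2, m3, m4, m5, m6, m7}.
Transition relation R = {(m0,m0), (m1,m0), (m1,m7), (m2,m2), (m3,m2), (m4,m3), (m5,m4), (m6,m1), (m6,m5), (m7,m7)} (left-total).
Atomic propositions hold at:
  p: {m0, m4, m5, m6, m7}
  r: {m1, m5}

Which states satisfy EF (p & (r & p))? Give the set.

Sat(r & p) = {m5}
Sat(p & (r & p)) = {m5}
EF (p & (r & p)): least fixpoint, start Z0 = {m5}, add states with some successor in Z. Z1 = {m5, m6}; fixed.
Sat(EF (p & (r & p))) = {m5, m6}

{m5, m6}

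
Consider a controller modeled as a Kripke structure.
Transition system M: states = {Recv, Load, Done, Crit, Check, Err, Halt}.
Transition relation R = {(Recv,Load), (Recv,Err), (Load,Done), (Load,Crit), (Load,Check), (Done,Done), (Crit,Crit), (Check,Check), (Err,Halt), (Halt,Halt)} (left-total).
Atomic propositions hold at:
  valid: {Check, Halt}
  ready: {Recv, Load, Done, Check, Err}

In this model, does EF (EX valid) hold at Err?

Yes

Sat(EX valid) = {s : some successor in {Check, Halt}} = {Load, Check, Err, Halt}
EF (EX valid): least fixpoint, start Z0 = {Load, Check, Err, Halt}, add states with some successor in Z. Z1 = {Recv, Load, Check, Err, Halt}; fixed.
Sat(EF (EX valid)) = {Recv, Load, Check, Err, Halt}
Err ∈ Sat(EF (EX valid)) = {Recv, Load, Check, Err, Halt}, so the formula holds at Err.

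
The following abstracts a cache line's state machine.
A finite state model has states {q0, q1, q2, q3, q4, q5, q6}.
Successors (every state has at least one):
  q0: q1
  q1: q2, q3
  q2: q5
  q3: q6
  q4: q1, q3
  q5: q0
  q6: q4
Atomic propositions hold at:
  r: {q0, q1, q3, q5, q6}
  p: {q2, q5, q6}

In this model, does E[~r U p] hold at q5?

Yes

Sat(~r) = {q2, q4}
E[~r U p]: least fixpoint, start Z0 = Sat(p) = {q2, q5, q6}, add states in Sat(~r) with some successor in Z. Already a fixed point.
Sat(E[~r U p]) = {q2, q5, q6}
q5 ∈ Sat(E[~r U p]) = {q2, q5, q6}, so the formula holds at q5.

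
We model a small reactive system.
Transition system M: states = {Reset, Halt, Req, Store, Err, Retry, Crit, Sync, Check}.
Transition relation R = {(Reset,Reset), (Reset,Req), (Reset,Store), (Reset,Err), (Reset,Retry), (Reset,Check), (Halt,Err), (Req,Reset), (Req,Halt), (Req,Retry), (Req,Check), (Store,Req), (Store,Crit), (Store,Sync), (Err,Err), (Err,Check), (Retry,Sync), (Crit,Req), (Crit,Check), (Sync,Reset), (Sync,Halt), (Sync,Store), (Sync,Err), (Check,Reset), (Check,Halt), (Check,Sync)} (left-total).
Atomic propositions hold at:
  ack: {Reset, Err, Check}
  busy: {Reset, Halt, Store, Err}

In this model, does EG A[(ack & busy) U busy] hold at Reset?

Yes

Sat(ack & busy) = {Reset, Err}
A[(ack & busy) U busy]: least fixpoint, start Z0 = Sat(busy) = {Reset, Halt, Store, Err}, add states in Sat(ack & busy) with every successor in Z. Already a fixed point.
Sat(A[(ack & busy) U busy]) = {Reset, Halt, Store, Err}
EG A[(ack & busy) U busy]: greatest fixpoint, start Z0 = {Reset, Halt, Store, Err}, keep only states in Sat with some successor in Z. Z1 = {Reset, Halt, Err}; fixed.
Sat(EG A[(ack & busy) U busy]) = {Reset, Halt, Err}
Reset ∈ Sat(EG A[(ack & busy) U busy]) = {Reset, Halt, Err}, so the formula holds at Reset.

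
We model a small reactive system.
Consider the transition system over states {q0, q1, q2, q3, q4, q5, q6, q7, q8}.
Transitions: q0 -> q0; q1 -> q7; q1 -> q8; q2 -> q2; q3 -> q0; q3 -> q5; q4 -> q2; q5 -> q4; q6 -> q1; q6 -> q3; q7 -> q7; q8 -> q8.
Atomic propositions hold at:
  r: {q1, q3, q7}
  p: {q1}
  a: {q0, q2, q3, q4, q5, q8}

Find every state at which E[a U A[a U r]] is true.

A[a U r]: least fixpoint, start Z0 = Sat(r) = {q1, q3, q7}, add states in Sat(a) with every successor in Z. Already a fixed point.
Sat(A[a U r]) = {q1, q3, q7}
E[a U A[a U r]]: least fixpoint, start Z0 = Sat(A[a U r]) = {q1, q3, q7}, add states in Sat(a) with some successor in Z. Already a fixed point.
Sat(E[a U A[a U r]]) = {q1, q3, q7}

{q1, q3, q7}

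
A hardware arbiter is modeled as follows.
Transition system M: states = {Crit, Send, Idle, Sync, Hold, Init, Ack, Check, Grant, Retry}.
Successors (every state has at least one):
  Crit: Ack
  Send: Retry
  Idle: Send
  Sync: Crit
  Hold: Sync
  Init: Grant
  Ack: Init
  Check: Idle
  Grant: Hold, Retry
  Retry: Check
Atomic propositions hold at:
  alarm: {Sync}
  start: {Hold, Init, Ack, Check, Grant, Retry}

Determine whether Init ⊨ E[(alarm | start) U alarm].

Sat(alarm | start) = {Sync, Hold, Init, Ack, Check, Grant, Retry}
E[(alarm | start) U alarm]: least fixpoint, start Z0 = Sat(alarm) = {Sync}, add states in Sat(alarm | start) with some successor in Z. Z1 = {Sync, Hold}; Z2 = {Sync, Hold, Grant}; Z3 = {Sync, Hold, Init, Grant}; Z4 = {Sync, Hold, Init, Ack, Grant}; fixed.
Sat(E[(alarm | start) U alarm]) = {Sync, Hold, Init, Ack, Grant}
Init ∈ Sat(E[(alarm | start) U alarm]) = {Sync, Hold, Init, Ack, Grant}, so the formula holds at Init.

Yes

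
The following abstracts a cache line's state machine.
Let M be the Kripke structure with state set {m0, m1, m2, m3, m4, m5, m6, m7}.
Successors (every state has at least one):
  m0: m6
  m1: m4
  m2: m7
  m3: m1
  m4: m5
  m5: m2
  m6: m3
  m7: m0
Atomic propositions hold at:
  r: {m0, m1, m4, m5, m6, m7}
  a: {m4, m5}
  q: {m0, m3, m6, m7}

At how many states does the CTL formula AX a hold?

2

Sat(AX a) = {s : every successor in {m4, m5}} = {m1, m4}
|Sat(AX a)| = |{m1, m4}| = 2.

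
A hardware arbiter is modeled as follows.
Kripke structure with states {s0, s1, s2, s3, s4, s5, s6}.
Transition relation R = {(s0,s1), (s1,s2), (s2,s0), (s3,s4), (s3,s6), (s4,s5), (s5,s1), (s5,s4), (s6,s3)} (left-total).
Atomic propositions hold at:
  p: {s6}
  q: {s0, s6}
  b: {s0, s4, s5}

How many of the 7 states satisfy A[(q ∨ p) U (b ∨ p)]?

Sat(q ∨ p) = {s0, s6}
Sat(b ∨ p) = {s0, s4, s5, s6}
A[(q ∨ p) U (b ∨ p)]: least fixpoint, start Z0 = Sat((b ∨ p)) = {s0, s4, s5, s6}, add states in Sat(q ∨ p) with every successor in Z. Already a fixed point.
Sat(A[(q ∨ p) U (b ∨ p)]) = {s0, s4, s5, s6}
|Sat(A[(q ∨ p) U (b ∨ p)])| = |{s0, s4, s5, s6}| = 4.

4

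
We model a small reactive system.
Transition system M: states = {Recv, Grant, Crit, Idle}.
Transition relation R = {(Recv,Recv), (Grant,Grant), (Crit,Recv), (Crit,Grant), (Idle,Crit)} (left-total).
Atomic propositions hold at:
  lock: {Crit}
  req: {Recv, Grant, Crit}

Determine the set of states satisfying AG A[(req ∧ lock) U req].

{Recv, Grant, Crit}

Sat(req ∧ lock) = {Crit}
A[(req ∧ lock) U req]: least fixpoint, start Z0 = Sat(req) = {Recv, Grant, Crit}, add states in Sat(req ∧ lock) with every successor in Z. Already a fixed point.
Sat(A[(req ∧ lock) U req]) = {Recv, Grant, Crit}
AG A[(req ∧ lock) U req]: greatest fixpoint, start Z0 = {Recv, Grant, Crit}, keep only states in Sat with every successor in Z. Already a fixed point.
Sat(AG A[(req ∧ lock) U req]) = {Recv, Grant, Crit}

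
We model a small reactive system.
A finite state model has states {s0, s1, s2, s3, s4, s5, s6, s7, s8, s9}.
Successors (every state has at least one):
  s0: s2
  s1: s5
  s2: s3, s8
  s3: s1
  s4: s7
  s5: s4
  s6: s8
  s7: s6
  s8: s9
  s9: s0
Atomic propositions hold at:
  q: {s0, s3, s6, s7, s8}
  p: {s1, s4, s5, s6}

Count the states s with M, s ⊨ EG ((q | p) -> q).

6

Sat(q | p) = {s0, s1, s3, s4, s5, s6, s7, s8}
Sat((q | p) -> q) = {s0, s2, s3, s6, s7, s8, s9}
EG ((q | p) -> q): greatest fixpoint, start Z0 = {s0, s2, s3, s6, s7, s8, s9}, keep only states in Sat with some successor in Z. Z1 = {s0, s2, s6, s7, s8, s9}; fixed.
Sat(EG ((q | p) -> q)) = {s0, s2, s6, s7, s8, s9}
|Sat(EG ((q | p) -> q))| = |{s0, s2, s6, s7, s8, s9}| = 6.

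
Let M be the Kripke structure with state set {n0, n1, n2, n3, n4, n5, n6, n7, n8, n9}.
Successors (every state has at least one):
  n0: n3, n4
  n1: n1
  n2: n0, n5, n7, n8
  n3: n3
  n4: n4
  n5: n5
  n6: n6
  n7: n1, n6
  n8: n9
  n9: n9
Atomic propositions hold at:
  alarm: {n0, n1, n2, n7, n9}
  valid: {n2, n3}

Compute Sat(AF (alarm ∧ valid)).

{n2}

Sat(alarm ∧ valid) = {n2}
AF (alarm ∧ valid): least fixpoint, start Z0 = {n2}, add states with every successor in Z. Already a fixed point.
Sat(AF (alarm ∧ valid)) = {n2}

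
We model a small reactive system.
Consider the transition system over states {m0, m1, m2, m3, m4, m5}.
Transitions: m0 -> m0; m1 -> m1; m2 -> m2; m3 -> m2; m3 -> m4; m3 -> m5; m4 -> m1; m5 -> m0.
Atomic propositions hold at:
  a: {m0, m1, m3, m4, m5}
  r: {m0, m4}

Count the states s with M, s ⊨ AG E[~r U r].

2

Sat(~r) = {m1, m2, m3, m5}
E[~r U r]: least fixpoint, start Z0 = Sat(r) = {m0, m4}, add states in Sat(~r) with some successor in Z. Z1 = {m0, m3, m4, m5}; fixed.
Sat(E[~r U r]) = {m0, m3, m4, m5}
AG E[~r U r]: greatest fixpoint, start Z0 = {m0, m3, m4, m5}, keep only states in Sat with every successor in Z. Z1 = {m0, m5}; fixed.
Sat(AG E[~r U r]) = {m0, m5}
|Sat(AG E[~r U r])| = |{m0, m5}| = 2.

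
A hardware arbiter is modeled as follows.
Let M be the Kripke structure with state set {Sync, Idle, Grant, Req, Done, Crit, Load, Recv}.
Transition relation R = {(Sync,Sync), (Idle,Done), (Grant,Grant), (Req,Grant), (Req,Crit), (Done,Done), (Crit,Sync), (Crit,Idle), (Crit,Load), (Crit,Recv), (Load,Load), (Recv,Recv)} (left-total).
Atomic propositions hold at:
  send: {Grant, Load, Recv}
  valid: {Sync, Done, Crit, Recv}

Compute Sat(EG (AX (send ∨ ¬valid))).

{Grant, Load, Recv}

Sat(¬valid) = {Idle, Grant, Req, Load}
Sat(send ∨ ¬valid) = {Idle, Grant, Req, Load, Recv}
Sat(AX (send ∨ ¬valid)) = {s : every successor in {Idle, Grant, Req, Load, Recv}} = {Grant, Load, Recv}
EG (AX (send ∨ ¬valid)): greatest fixpoint, start Z0 = {Grant, Load, Recv}, keep only states in Sat with some successor in Z. Already a fixed point.
Sat(EG (AX (send ∨ ¬valid))) = {Grant, Load, Recv}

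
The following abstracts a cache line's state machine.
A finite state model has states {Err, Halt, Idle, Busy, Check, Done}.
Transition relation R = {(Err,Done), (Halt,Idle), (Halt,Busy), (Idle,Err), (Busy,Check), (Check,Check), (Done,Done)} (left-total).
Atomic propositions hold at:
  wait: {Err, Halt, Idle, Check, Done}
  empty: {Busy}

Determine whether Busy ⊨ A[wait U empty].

Yes

A[wait U empty]: least fixpoint, start Z0 = Sat(empty) = {Busy}, add states in Sat(wait) with every successor in Z. Already a fixed point.
Sat(A[wait U empty]) = {Busy}
Busy ∈ Sat(A[wait U empty]) = {Busy}, so the formula holds at Busy.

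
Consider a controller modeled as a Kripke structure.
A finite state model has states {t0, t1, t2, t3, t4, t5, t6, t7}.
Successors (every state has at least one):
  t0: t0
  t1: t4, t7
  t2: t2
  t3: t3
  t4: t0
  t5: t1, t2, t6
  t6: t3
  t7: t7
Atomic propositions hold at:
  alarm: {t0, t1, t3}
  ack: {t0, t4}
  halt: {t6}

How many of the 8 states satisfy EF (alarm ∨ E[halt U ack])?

E[halt U ack]: least fixpoint, start Z0 = Sat(ack) = {t0, t4}, add states in Sat(halt) with some successor in Z. Already a fixed point.
Sat(E[halt U ack]) = {t0, t4}
Sat(alarm ∨ E[halt U ack]) = {t0, t1, t3, t4}
EF (alarm ∨ E[halt U ack]): least fixpoint, start Z0 = {t0, t1, t3, t4}, add states with some successor in Z. Z1 = {t0, t1, t3, t4, t5, t6}; fixed.
Sat(EF (alarm ∨ E[halt U ack])) = {t0, t1, t3, t4, t5, t6}
|Sat(EF (alarm ∨ E[halt U ack]))| = |{t0, t1, t3, t4, t5, t6}| = 6.

6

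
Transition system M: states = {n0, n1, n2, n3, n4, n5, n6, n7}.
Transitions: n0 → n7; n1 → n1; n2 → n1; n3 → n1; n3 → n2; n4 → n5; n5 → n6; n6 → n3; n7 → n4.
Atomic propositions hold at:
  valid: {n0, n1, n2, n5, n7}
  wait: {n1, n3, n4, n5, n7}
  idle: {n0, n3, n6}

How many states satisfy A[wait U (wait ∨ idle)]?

7

Sat(wait ∨ idle) = {n0, n1, n3, n4, n5, n6, n7}
A[wait U (wait ∨ idle)]: least fixpoint, start Z0 = Sat((wait ∨ idle)) = {n0, n1, n3, n4, n5, n6, n7}, add states in Sat(wait) with every successor in Z. Already a fixed point.
Sat(A[wait U (wait ∨ idle)]) = {n0, n1, n3, n4, n5, n6, n7}
|Sat(A[wait U (wait ∨ idle)])| = |{n0, n1, n3, n4, n5, n6, n7}| = 7.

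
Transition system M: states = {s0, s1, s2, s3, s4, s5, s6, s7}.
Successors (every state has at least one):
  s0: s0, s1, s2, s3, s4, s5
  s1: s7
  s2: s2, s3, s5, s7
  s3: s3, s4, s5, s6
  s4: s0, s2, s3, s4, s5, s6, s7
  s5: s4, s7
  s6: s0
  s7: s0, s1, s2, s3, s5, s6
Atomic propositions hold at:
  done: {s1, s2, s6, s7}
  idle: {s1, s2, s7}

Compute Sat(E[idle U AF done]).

{s1, s2, s6, s7}

AF done: least fixpoint, start Z0 = {s1, s2, s6, s7}, add states with every successor in Z. Already a fixed point.
Sat(AF done) = {s1, s2, s6, s7}
E[idle U AF done]: least fixpoint, start Z0 = Sat(AF done) = {s1, s2, s6, s7}, add states in Sat(idle) with some successor in Z. Already a fixed point.
Sat(E[idle U AF done]) = {s1, s2, s6, s7}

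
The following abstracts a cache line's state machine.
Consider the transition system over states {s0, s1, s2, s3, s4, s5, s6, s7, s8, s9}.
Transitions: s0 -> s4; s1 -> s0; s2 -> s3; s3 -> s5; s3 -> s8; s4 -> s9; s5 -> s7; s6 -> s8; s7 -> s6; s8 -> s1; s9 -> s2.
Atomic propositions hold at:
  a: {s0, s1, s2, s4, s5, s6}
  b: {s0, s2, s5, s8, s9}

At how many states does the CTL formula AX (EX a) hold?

6

Sat(EX a) = {s : some successor in {s0, s1, s2, s4, s5, s6}} = {s0, s1, s3, s7, s8, s9}
Sat(AX (EX a)) = {s : every successor in {s0, s1, s3, s7, s8, s9}} = {s1, s2, s4, s5, s6, s8}
|Sat(AX (EX a))| = |{s1, s2, s4, s5, s6, s8}| = 6.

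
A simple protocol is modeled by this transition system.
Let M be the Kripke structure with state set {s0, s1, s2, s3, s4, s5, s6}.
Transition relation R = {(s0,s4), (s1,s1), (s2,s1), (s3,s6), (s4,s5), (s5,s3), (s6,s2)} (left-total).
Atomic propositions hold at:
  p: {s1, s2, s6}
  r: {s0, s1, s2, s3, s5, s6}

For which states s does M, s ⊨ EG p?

EG p: greatest fixpoint, start Z0 = {s1, s2, s6}, keep only states in Sat with some successor in Z. Already a fixed point.
Sat(EG p) = {s1, s2, s6}

{s1, s2, s6}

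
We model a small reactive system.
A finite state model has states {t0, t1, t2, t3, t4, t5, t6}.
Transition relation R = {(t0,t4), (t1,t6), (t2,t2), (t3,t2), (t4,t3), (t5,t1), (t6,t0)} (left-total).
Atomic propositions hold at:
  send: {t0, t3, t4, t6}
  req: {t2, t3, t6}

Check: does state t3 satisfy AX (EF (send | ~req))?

No

Sat(~req) = {t0, t1, t4, t5}
Sat(send | ~req) = {t0, t1, t3, t4, t5, t6}
EF (send | ~req): least fixpoint, start Z0 = {t0, t1, t3, t4, t5, t6}, add states with some successor in Z. Already a fixed point.
Sat(EF (send | ~req)) = {t0, t1, t3, t4, t5, t6}
Sat(AX (EF (send | ~req))) = {s : every successor in {t0, t1, t3, t4, t5, t6}} = {t0, t1, t4, t5, t6}
t3 ∉ Sat(AX (EF (send | ~req))) = {t0, t1, t4, t5, t6}, so the formula does not hold at t3.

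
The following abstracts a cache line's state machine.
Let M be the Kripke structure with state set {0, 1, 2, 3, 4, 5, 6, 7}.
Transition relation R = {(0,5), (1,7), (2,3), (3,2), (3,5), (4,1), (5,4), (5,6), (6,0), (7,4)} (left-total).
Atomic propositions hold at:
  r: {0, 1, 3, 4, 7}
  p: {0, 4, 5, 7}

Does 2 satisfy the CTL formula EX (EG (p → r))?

Yes

Sat(p → r) = {0, 1, 2, 3, 4, 6, 7}
EG (p → r): greatest fixpoint, start Z0 = {0, 1, 2, 3, 4, 6, 7}, keep only states in Sat with some successor in Z. Z1 = {1, 2, 3, 4, 6, 7}; Z2 = {1, 2, 3, 4, 7}; fixed.
Sat(EG (p → r)) = {1, 2, 3, 4, 7}
Sat(EX (EG (p → r))) = {s : some successor in {1, 2, 3, 4, 7}} = {1, 2, 3, 4, 5, 7}
2 ∈ Sat(EX (EG (p → r))) = {1, 2, 3, 4, 5, 7}, so the formula holds at 2.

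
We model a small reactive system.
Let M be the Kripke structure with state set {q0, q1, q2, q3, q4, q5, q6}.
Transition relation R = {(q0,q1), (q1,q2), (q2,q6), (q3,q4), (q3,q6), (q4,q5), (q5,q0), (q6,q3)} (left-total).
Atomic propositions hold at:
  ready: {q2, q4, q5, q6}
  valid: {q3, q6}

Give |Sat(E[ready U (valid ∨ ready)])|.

5

Sat(valid ∨ ready) = {q2, q3, q4, q5, q6}
E[ready U (valid ∨ ready)]: least fixpoint, start Z0 = Sat((valid ∨ ready)) = {q2, q3, q4, q5, q6}, add states in Sat(ready) with some successor in Z. Already a fixed point.
Sat(E[ready U (valid ∨ ready)]) = {q2, q3, q4, q5, q6}
|Sat(E[ready U (valid ∨ ready)])| = |{q2, q3, q4, q5, q6}| = 5.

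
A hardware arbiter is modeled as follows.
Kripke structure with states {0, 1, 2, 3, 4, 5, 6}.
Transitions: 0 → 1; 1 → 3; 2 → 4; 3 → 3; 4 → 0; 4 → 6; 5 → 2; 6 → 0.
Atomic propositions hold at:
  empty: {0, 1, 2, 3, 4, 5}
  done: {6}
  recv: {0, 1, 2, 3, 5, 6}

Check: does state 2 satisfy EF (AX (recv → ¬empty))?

Yes

Sat(¬empty) = {6}
Sat(recv → ¬empty) = {4, 6}
Sat(AX (recv → ¬empty)) = {s : every successor in {4, 6}} = {2}
EF (AX (recv → ¬empty)): least fixpoint, start Z0 = {2}, add states with some successor in Z. Z1 = {2, 5}; fixed.
Sat(EF (AX (recv → ¬empty))) = {2, 5}
2 ∈ Sat(EF (AX (recv → ¬empty))) = {2, 5}, so the formula holds at 2.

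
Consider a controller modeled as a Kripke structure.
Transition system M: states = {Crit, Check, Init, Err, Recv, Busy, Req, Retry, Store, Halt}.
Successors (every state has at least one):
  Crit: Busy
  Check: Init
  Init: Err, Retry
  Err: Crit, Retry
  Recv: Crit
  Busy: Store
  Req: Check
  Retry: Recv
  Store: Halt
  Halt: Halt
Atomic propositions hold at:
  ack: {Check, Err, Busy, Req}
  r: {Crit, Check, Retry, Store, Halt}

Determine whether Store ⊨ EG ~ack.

Sat(~ack) = {Crit, Init, Recv, Retry, Store, Halt}
EG ~ack: greatest fixpoint, start Z0 = {Crit, Init, Recv, Retry, Store, Halt}, keep only states in Sat with some successor in Z. Z1 = {Init, Recv, Retry, Store, Halt}; Z2 = {Init, Retry, Store, Halt}; Z3 = {Init, Store, Halt}; Z4 = {Store, Halt}; fixed.
Sat(EG ~ack) = {Store, Halt}
Store ∈ Sat(EG ~ack) = {Store, Halt}, so the formula holds at Store.

Yes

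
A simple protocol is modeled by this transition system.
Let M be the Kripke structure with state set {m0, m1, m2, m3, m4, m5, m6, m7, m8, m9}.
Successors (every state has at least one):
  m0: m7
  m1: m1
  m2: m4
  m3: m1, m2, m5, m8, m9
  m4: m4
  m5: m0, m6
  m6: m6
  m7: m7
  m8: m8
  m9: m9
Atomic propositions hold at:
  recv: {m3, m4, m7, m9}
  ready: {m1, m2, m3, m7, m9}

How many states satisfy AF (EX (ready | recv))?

7

Sat(ready | recv) = {m1, m2, m3, m4, m7, m9}
Sat(EX (ready | recv)) = {s : some successor in {m1, m2, m3, m4, m7, m9}} = {m0, m1, m2, m3, m4, m7, m9}
AF (EX (ready | recv)): least fixpoint, start Z0 = {m0, m1, m2, m3, m4, m7, m9}, add states with every successor in Z. Already a fixed point.
Sat(AF (EX (ready | recv))) = {m0, m1, m2, m3, m4, m7, m9}
|Sat(AF (EX (ready | recv)))| = |{m0, m1, m2, m3, m4, m7, m9}| = 7.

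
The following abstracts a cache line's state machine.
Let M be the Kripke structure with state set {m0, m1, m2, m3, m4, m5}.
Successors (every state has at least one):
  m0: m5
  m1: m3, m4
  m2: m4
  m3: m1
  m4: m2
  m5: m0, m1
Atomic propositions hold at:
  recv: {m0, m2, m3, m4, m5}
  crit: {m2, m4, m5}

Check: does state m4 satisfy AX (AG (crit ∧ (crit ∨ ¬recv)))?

Yes

Sat(¬recv) = {m1}
Sat(crit ∨ ¬recv) = {m1, m2, m4, m5}
Sat(crit ∧ (crit ∨ ¬recv)) = {m2, m4, m5}
AG (crit ∧ (crit ∨ ¬recv)): greatest fixpoint, start Z0 = {m2, m4, m5}, keep only states in Sat with every successor in Z. Z1 = {m2, m4}; fixed.
Sat(AG (crit ∧ (crit ∨ ¬recv))) = {m2, m4}
Sat(AX (AG (crit ∧ (crit ∨ ¬recv)))) = {s : every successor in {m2, m4}} = {m2, m4}
m4 ∈ Sat(AX (AG (crit ∧ (crit ∨ ¬recv)))) = {m2, m4}, so the formula holds at m4.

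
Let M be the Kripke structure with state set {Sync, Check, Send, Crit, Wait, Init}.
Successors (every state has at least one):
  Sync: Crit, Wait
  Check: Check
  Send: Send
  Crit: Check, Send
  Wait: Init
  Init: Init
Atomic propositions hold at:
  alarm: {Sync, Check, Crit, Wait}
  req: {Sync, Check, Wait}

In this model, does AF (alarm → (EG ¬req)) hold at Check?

No

Sat(¬req) = {Send, Crit, Init}
EG ¬req: greatest fixpoint, start Z0 = {Send, Crit, Init}, keep only states in Sat with some successor in Z. Already a fixed point.
Sat(EG ¬req) = {Send, Crit, Init}
Sat(alarm → (EG ¬req)) = {Send, Crit, Init}
AF (alarm → (EG ¬req)): least fixpoint, start Z0 = {Send, Crit, Init}, add states with every successor in Z. Z1 = {Send, Crit, Wait, Init}; Z2 = {Sync, Send, Crit, Wait, Init}; fixed.
Sat(AF (alarm → (EG ¬req))) = {Sync, Send, Crit, Wait, Init}
Check ∉ Sat(AF (alarm → (EG ¬req))) = {Sync, Send, Crit, Wait, Init}, so the formula does not hold at Check.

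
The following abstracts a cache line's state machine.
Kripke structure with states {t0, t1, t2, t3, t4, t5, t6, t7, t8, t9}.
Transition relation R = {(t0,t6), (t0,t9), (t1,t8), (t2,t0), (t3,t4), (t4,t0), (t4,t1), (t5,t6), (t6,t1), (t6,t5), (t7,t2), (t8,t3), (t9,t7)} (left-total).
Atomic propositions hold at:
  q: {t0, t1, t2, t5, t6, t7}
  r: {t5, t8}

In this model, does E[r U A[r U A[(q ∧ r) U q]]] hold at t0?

Yes

Sat(q ∧ r) = {t5}
A[(q ∧ r) U q]: least fixpoint, start Z0 = Sat(q) = {t0, t1, t2, t5, t6, t7}, add states in Sat(q ∧ r) with every successor in Z. Already a fixed point.
Sat(A[(q ∧ r) U q]) = {t0, t1, t2, t5, t6, t7}
A[r U A[(q ∧ r) U q]]: least fixpoint, start Z0 = Sat(A[(q ∧ r) U q]) = {t0, t1, t2, t5, t6, t7}, add states in Sat(r) with every successor in Z. Already a fixed point.
Sat(A[r U A[(q ∧ r) U q]]) = {t0, t1, t2, t5, t6, t7}
E[r U A[r U A[(q ∧ r) U q]]]: least fixpoint, start Z0 = Sat(A[r U A[(q ∧ r) U q]]) = {t0, t1, t2, t5, t6, t7}, add states in Sat(r) with some successor in Z. Already a fixed point.
Sat(E[r U A[r U A[(q ∧ r) U q]]]) = {t0, t1, t2, t5, t6, t7}
t0 ∈ Sat(E[r U A[r U A[(q ∧ r) U q]]]) = {t0, t1, t2, t5, t6, t7}, so the formula holds at t0.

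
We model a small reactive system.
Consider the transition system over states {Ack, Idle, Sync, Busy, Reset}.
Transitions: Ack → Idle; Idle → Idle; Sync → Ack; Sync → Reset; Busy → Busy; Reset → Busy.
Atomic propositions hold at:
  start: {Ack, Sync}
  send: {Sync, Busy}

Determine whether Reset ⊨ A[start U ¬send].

Sat(¬send) = {Ack, Idle, Reset}
A[start U ¬send]: least fixpoint, start Z0 = Sat(¬send) = {Ack, Idle, Reset}, add states in Sat(start) with every successor in Z. Z1 = {Ack, Idle, Sync, Reset}; fixed.
Sat(A[start U ¬send]) = {Ack, Idle, Sync, Reset}
Reset ∈ Sat(A[start U ¬send]) = {Ack, Idle, Sync, Reset}, so the formula holds at Reset.

Yes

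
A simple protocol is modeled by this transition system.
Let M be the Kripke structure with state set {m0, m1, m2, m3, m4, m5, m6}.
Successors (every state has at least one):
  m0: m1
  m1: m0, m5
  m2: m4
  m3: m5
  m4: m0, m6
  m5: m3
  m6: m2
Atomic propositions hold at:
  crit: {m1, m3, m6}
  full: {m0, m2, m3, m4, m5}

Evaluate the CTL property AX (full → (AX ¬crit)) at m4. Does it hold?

Sat(¬crit) = {m0, m2, m4, m5}
Sat(AX ¬crit) = {s : every successor in {m0, m2, m4, m5}} = {m1, m2, m3, m6}
Sat(full → (AX ¬crit)) = {m1, m2, m3, m6}
Sat(AX (full → (AX ¬crit))) = {s : every successor in {m1, m2, m3, m6}} = {m0, m5, m6}
m4 ∉ Sat(AX (full → (AX ¬crit))) = {m0, m5, m6}, so the formula does not hold at m4.

No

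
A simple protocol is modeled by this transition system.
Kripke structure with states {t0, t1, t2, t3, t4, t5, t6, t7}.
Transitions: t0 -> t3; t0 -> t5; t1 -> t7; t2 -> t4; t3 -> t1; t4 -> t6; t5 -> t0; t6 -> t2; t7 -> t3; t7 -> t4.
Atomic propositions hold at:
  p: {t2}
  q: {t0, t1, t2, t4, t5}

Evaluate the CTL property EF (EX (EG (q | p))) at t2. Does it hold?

Sat(q | p) = {t0, t1, t2, t4, t5}
EG (q | p): greatest fixpoint, start Z0 = {t0, t1, t2, t4, t5}, keep only states in Sat with some successor in Z. Z1 = {t0, t2, t5}; Z2 = {t0, t5}; fixed.
Sat(EG (q | p)) = {t0, t5}
Sat(EX (EG (q | p))) = {s : some successor in {t0, t5}} = {t0, t5}
EF (EX (EG (q | p))): least fixpoint, start Z0 = {t0, t5}, add states with some successor in Z. Already a fixed point.
Sat(EF (EX (EG (q | p)))) = {t0, t5}
t2 ∉ Sat(EF (EX (EG (q | p)))) = {t0, t5}, so the formula does not hold at t2.

No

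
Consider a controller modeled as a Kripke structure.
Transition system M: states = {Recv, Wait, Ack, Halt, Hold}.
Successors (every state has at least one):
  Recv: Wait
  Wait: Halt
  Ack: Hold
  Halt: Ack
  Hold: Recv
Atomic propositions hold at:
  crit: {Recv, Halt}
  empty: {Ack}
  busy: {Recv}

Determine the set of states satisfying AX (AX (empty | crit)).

{Recv, Wait, Ack}

Sat(empty | crit) = {Recv, Ack, Halt}
Sat(AX (empty | crit)) = {s : every successor in {Recv, Ack, Halt}} = {Wait, Halt, Hold}
Sat(AX (AX (empty | crit))) = {s : every successor in {Wait, Halt, Hold}} = {Recv, Wait, Ack}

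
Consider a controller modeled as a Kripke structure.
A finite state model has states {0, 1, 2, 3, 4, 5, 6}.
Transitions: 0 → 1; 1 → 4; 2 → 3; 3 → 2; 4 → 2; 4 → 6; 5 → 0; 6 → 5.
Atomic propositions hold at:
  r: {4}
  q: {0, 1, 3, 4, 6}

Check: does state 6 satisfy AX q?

No

Sat(AX q) = {s : every successor in {0, 1, 3, 4, 6}} = {0, 1, 2, 5}
6 ∉ Sat(AX q) = {0, 1, 2, 5}, so the formula does not hold at 6.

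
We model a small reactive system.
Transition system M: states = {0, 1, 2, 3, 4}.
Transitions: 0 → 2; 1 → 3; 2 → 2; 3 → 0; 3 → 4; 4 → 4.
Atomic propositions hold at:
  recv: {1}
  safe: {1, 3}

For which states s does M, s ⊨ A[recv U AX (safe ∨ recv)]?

{1}

Sat(safe ∨ recv) = {1, 3}
Sat(AX (safe ∨ recv)) = {s : every successor in {1, 3}} = {1}
A[recv U AX (safe ∨ recv)]: least fixpoint, start Z0 = Sat(AX (safe ∨ recv)) = {1}, add states in Sat(recv) with every successor in Z. Already a fixed point.
Sat(A[recv U AX (safe ∨ recv)]) = {1}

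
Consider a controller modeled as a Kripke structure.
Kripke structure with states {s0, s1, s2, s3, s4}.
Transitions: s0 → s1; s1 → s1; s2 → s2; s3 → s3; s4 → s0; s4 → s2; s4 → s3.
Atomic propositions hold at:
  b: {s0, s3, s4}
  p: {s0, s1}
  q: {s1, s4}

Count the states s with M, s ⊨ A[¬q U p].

2

Sat(¬q) = {s0, s2, s3}
A[¬q U p]: least fixpoint, start Z0 = Sat(p) = {s0, s1}, add states in Sat(¬q) with every successor in Z. Already a fixed point.
Sat(A[¬q U p]) = {s0, s1}
|Sat(A[¬q U p])| = |{s0, s1}| = 2.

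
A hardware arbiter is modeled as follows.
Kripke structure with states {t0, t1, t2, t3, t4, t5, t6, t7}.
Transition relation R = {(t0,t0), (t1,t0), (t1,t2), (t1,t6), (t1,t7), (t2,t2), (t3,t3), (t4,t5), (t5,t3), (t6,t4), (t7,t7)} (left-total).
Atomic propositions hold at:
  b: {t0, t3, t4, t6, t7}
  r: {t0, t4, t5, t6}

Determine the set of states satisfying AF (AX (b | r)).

{t0, t3, t4, t5, t6, t7}

Sat(b | r) = {t0, t3, t4, t5, t6, t7}
Sat(AX (b | r)) = {s : every successor in {t0, t3, t4, t5, t6, t7}} = {t0, t3, t4, t5, t6, t7}
AF (AX (b | r)): least fixpoint, start Z0 = {t0, t3, t4, t5, t6, t7}, add states with every successor in Z. Already a fixed point.
Sat(AF (AX (b | r))) = {t0, t3, t4, t5, t6, t7}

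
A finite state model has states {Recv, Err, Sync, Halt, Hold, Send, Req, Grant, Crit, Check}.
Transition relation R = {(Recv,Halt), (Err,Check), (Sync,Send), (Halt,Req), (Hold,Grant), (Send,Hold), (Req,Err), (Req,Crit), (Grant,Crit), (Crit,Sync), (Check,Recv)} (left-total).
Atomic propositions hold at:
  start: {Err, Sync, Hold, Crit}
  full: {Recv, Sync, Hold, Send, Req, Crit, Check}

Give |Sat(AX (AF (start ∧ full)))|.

5

Sat(start ∧ full) = {Sync, Hold, Crit}
AF (start ∧ full): least fixpoint, start Z0 = {Sync, Hold, Crit}, add states with every successor in Z. Z1 = {Sync, Hold, Send, Grant, Crit}; fixed.
Sat(AF (start ∧ full)) = {Sync, Hold, Send, Grant, Crit}
Sat(AX (AF (start ∧ full))) = {s : every successor in {Sync, Hold, Send, Grant, Crit}} = {Sync, Hold, Send, Grant, Crit}
|Sat(AX (AF (start ∧ full)))| = |{Sync, Hold, Send, Grant, Crit}| = 5.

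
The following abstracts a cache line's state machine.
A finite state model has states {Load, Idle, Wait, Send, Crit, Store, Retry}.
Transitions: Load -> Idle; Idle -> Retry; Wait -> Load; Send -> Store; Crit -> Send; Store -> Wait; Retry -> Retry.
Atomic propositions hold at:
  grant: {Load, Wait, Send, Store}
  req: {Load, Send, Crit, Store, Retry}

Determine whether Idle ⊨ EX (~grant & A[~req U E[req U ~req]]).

Sat(~grant) = {Idle, Crit, Retry}
Sat(~req) = {Idle, Wait}
E[req U ~req]: least fixpoint, start Z0 = Sat(~req) = {Idle, Wait}, add states in Sat(req) with some successor in Z. Z1 = {Load, Idle, Wait, Store}; Z2 = {Load, Idle, Wait, Send, Store}; Z3 = {Load, Idle, Wait, Send, Crit, Store}; fixed.
Sat(E[req U ~req]) = {Load, Idle, Wait, Send, Crit, Store}
A[~req U E[req U ~req]]: least fixpoint, start Z0 = Sat(E[req U ~req]) = {Load, Idle, Wait, Send, Crit, Store}, add states in Sat(~req) with every successor in Z. Already a fixed point.
Sat(A[~req U E[req U ~req]]) = {Load, Idle, Wait, Send, Crit, Store}
Sat(~grant & A[~req U E[req U ~req]]) = {Idle, Crit}
Sat(EX (~grant & A[~req U E[req U ~req]])) = {s : some successor in {Idle, Crit}} = {Load}
Idle ∉ Sat(EX (~grant & A[~req U E[req U ~req]])) = {Load}, so the formula does not hold at Idle.

No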